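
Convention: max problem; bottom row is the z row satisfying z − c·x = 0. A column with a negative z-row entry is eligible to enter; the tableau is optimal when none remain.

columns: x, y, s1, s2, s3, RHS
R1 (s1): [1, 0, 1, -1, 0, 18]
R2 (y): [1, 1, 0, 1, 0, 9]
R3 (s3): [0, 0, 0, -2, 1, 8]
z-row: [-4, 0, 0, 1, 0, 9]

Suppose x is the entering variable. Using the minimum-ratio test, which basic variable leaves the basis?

y

Column x entries and ratios — s1: 18/1 = 18; y: 9/1 = 9; s3: 0 ≤ 0, skip.
Smallest ratio is 9 in the row of y, so y leaves.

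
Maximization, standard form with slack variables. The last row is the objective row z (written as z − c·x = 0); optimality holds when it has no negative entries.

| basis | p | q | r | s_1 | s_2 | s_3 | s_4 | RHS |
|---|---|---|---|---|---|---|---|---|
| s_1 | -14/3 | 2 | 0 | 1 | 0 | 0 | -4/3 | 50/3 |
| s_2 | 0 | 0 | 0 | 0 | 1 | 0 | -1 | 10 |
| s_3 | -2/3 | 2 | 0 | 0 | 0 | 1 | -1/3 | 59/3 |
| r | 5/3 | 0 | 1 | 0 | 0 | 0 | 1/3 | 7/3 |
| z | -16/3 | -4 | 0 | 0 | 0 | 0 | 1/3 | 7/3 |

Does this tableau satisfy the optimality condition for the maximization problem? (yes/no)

The z-row has a negative entry -16/3 in column p, so it is not optimal.

no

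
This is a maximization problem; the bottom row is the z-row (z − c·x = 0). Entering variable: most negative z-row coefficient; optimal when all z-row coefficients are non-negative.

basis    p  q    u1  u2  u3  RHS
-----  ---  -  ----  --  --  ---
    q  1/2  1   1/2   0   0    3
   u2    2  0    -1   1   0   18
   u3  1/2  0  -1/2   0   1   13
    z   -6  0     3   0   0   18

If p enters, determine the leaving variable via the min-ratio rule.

q

Column p entries and ratios — q: 3/(1/2) = 6; u2: 18/2 = 9; u3: 13/(1/2) = 26.
Smallest ratio is 6 in the row of q, so q leaves.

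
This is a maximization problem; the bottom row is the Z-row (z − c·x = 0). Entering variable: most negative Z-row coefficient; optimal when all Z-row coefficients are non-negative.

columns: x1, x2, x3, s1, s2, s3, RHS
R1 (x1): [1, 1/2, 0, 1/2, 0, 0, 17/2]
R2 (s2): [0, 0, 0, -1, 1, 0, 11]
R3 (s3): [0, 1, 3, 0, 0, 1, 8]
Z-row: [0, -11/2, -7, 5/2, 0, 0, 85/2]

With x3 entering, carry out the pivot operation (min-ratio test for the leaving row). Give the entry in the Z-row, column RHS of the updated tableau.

Ratio test on column x3 — row 1: entry 0 ≤ 0; row 2: entry 0 ≤ 0; row 3: 8/3 = 8/3. Minimum is 8/3 at row 3 (s3 leaves); pivot element 3.
Divide row 3 by 3; eliminate column x3 from the other rows.
Z-row update in column RHS: 85/2 − (-7)·(8/3) = 367/6.

367/6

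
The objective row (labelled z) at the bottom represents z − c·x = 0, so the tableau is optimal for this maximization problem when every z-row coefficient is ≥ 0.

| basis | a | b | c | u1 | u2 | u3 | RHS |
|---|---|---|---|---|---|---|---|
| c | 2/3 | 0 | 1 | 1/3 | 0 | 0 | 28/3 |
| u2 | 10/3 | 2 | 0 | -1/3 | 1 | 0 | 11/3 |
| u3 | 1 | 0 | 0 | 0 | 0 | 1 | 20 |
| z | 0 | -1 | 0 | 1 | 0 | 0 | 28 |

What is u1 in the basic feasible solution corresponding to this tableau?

u1 is not in the basis, so in the current basic feasible solution u1 = 0.

0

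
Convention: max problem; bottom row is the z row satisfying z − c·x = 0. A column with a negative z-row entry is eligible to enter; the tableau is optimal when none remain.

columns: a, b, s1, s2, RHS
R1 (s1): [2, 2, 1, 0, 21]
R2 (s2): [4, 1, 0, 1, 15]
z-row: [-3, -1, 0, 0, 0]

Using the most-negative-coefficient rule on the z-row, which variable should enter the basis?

a

Negative z-row entries: a: -3, b: -1.
The most negative is -3 in column a, so a enters.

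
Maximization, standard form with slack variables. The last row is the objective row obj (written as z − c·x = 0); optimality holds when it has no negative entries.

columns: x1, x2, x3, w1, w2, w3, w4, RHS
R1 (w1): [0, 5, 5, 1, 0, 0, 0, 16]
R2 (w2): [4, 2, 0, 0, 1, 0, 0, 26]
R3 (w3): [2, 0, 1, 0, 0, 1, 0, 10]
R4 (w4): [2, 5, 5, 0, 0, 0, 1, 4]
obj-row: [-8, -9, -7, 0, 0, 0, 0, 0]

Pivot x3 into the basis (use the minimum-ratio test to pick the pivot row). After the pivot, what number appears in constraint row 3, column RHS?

46/5

Ratio test on column x3 — row 1: 16/5 = 16/5; row 2: entry 0 ≤ 0; row 3: 10/1 = 10; row 4: 4/5 = 4/5. Minimum is 4/5 at row 4 (w4 leaves); pivot element 5.
Divide row 4 by 5; eliminate column x3 from the other rows.
Row 3 update in column RHS: 10 − 1·(4/5) = 46/5.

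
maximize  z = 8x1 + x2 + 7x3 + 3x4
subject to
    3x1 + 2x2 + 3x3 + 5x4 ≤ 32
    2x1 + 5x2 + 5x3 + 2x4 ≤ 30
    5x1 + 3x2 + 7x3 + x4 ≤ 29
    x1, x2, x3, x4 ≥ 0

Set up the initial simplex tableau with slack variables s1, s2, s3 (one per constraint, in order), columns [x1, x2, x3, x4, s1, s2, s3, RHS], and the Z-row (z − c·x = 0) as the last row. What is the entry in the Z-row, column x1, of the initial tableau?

The Z-row carries the negated objective coefficients: the x1 entry is -8.

-8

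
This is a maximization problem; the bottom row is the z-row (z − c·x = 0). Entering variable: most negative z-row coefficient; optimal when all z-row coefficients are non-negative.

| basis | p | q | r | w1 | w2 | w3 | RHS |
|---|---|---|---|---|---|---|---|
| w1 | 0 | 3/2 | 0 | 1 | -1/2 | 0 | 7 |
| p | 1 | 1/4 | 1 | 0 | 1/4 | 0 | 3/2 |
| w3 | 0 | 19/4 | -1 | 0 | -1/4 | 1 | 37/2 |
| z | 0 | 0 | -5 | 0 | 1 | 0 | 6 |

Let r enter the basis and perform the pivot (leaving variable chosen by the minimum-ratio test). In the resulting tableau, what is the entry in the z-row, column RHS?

27/2

Ratio test on column r — row 1: entry 0 ≤ 0; row 2: (3/2)/1 = 3/2; row 3: entry -1 ≤ 0. Minimum is 3/2 at row 2 (p leaves); pivot element 1.
Divide row 2 by 1; eliminate column r from the other rows.
z-row update in column RHS: 6 − (-5)·(3/2) = 27/2.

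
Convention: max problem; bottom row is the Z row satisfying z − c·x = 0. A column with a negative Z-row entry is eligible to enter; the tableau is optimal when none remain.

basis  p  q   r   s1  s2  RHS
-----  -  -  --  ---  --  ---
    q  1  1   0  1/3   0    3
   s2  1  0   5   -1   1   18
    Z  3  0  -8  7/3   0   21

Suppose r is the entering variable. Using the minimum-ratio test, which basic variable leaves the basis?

Column r entries and ratios — q: 0 ≤ 0, skip; s2: 18/5 = 18/5.
Smallest ratio is 18/5 in the row of s2, so s2 leaves.

s2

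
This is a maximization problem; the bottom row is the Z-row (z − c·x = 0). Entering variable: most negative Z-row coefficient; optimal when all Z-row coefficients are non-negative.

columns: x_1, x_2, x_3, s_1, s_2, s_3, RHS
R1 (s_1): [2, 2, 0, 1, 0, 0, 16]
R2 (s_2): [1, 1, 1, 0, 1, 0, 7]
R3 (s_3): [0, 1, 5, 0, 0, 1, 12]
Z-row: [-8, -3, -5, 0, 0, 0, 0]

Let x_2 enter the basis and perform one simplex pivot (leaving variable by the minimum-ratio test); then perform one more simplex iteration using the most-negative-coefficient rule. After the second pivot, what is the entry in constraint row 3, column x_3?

5

Ratio test on column x_2 — row 1: 16/2 = 8; row 2: 7/1 = 7; row 3: 12/1 = 12. Minimum is 7 at row 2 (s_2 leaves); pivot element 1.
Divide row 2 by 1; eliminate column x_2 from the other rows.
Second iteration: most negative Z-row entry is -5 in column x_1, so x_1 enters.
Ratio test on column x_1 — row 1: entry 0 ≤ 0; row 2: 7/1 = 7; row 3: entry -1 ≤ 0. Minimum is 7 at row 2 (x_2 leaves); pivot element 1.
Divide row 2 by 1; eliminate column x_1 from the other rows.
After both pivots, the entry at constraint row 3, column x_3 is 5.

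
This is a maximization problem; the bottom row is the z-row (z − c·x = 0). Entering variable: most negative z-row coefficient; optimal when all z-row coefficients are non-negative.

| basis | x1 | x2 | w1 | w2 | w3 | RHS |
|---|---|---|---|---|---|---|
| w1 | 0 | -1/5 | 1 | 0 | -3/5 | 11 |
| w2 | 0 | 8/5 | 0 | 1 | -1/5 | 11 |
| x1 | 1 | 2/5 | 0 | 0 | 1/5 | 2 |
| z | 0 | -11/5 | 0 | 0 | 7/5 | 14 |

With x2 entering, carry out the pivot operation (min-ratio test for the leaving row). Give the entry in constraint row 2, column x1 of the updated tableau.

Ratio test on column x2 — row 1: entry -1/5 ≤ 0; row 2: 11/(8/5) = 55/8; row 3: 2/(2/5) = 5. Minimum is 5 at row 3 (x1 leaves); pivot element 2/5.
Divide row 3 by 2/5; eliminate column x2 from the other rows.
Row 2 update in column x1: 0 − (8/5)·(5/2) = -4.

-4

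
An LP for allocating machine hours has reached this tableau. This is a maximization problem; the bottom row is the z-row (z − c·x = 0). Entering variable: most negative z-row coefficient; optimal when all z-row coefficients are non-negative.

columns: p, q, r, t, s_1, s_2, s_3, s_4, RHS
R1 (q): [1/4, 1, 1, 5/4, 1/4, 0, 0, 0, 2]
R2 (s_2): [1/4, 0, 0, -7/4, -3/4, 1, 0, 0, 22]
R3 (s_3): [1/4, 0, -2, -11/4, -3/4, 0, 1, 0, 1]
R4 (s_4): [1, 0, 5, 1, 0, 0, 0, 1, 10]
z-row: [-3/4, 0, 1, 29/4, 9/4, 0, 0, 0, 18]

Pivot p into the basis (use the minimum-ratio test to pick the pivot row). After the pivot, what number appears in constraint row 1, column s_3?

-1

Ratio test on column p — row 1: 2/(1/4) = 8; row 2: 22/(1/4) = 88; row 3: 1/(1/4) = 4; row 4: 10/1 = 10. Minimum is 4 at row 3 (s_3 leaves); pivot element 1/4.
Divide row 3 by 1/4; eliminate column p from the other rows.
Row 1 update in column s_3: 0 − (1/4)·4 = -1.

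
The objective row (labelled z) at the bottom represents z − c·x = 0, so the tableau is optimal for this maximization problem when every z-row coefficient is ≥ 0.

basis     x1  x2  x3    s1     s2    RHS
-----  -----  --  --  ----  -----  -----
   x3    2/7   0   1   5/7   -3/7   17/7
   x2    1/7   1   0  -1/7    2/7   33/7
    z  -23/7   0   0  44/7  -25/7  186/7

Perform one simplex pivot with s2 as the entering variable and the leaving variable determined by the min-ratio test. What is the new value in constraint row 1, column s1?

1/2

Ratio test on column s2 — row 1: entry -3/7 ≤ 0; row 2: (33/7)/(2/7) = 33/2. Minimum is 33/2 at row 2 (x2 leaves); pivot element 2/7.
Divide row 2 by 2/7; eliminate column s2 from the other rows.
Row 1 update in column s1: 5/7 − (-3/7)·(-1/2) = 1/2.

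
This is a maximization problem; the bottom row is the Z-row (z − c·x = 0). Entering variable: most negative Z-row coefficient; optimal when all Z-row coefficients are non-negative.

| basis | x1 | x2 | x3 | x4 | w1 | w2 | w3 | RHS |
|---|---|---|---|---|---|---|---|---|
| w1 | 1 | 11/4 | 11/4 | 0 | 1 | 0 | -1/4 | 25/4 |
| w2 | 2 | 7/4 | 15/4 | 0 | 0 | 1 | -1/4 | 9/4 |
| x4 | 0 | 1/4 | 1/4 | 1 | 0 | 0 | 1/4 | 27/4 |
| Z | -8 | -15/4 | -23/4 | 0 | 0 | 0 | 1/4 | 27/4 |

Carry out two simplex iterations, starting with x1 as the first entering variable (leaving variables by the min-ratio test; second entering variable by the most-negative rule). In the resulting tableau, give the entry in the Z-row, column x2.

4

Ratio test on column x1 — row 1: (25/4)/1 = 25/4; row 2: (9/4)/2 = 9/8; row 3: entry 0 ≤ 0. Minimum is 9/8 at row 2 (w2 leaves); pivot element 2.
Divide row 2 by 2; eliminate column x1 from the other rows.
Second iteration: most negative Z-row entry is -3/4 in column w3, so w3 enters.
Ratio test on column w3 — row 1: entry -1/8 ≤ 0; row 2: entry -1/8 ≤ 0; row 3: (27/4)/(1/4) = 27. Minimum is 27 at row 3 (x4 leaves); pivot element 1/4.
Divide row 3 by 1/4; eliminate column w3 from the other rows.
After both pivots, the entry at the Z-row, column x2 is 4.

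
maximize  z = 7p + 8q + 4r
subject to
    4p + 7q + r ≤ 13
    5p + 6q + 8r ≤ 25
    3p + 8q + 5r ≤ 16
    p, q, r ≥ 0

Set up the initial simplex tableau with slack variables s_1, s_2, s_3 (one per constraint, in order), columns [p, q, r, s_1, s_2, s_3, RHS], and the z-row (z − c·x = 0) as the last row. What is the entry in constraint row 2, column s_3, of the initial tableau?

Slack s_3 belongs to constraint 3; its column is the unit vector e_3, so the entry in row 2 is 0.

0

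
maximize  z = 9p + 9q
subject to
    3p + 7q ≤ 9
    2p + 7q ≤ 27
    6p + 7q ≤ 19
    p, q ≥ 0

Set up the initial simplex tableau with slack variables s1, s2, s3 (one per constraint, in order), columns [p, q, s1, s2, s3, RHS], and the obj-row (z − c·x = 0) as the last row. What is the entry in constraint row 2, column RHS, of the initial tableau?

The RHS of constraint 2 is b_2 = 27.

27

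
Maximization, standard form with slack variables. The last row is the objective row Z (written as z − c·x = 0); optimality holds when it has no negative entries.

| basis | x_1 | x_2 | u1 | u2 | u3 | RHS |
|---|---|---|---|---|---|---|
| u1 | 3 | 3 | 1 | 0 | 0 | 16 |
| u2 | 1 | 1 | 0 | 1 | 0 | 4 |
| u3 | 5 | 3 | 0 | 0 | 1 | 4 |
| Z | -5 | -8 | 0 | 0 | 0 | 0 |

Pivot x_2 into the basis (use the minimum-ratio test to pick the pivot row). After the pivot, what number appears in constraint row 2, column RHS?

8/3

Ratio test on column x_2 — row 1: 16/3 = 16/3; row 2: 4/1 = 4; row 3: 4/3 = 4/3. Minimum is 4/3 at row 3 (u3 leaves); pivot element 3.
Divide row 3 by 3; eliminate column x_2 from the other rows.
Row 2 update in column RHS: 4 − 1·(4/3) = 8/3.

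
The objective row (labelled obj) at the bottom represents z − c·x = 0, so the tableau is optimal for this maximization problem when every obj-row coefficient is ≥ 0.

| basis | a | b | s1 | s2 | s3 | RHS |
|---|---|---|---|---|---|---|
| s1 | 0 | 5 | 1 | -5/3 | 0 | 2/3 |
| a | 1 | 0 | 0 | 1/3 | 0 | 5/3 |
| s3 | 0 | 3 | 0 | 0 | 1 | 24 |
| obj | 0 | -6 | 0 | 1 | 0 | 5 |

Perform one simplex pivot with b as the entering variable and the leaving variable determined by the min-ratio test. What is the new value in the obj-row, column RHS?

Ratio test on column b — row 1: (2/3)/5 = 2/15; row 2: entry 0 ≤ 0; row 3: 24/3 = 8. Minimum is 2/15 at row 1 (s1 leaves); pivot element 5.
Divide row 1 by 5; eliminate column b from the other rows.
obj-row update in column RHS: 5 − (-6)·(2/15) = 29/5.

29/5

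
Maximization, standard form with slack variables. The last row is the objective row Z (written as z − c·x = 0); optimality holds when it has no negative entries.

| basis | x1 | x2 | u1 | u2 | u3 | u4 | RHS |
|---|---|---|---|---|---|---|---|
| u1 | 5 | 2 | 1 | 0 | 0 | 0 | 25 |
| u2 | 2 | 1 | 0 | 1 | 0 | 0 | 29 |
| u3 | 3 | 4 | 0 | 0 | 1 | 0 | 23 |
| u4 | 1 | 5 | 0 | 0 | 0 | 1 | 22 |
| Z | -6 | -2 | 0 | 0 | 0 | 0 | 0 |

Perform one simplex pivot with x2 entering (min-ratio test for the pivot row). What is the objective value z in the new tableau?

Ratio test on column x2 — row 1: 25/2 = 25/2; row 2: 29/1 = 29; row 3: 23/4 = 23/4; row 4: 22/5 = 22/5. Minimum is 22/5 at row 4 (u4 leaves); pivot element 5.
Pivot on row 4; the Z-row RHS becomes 0 − (-2)·(22/5) = 44/5.

44/5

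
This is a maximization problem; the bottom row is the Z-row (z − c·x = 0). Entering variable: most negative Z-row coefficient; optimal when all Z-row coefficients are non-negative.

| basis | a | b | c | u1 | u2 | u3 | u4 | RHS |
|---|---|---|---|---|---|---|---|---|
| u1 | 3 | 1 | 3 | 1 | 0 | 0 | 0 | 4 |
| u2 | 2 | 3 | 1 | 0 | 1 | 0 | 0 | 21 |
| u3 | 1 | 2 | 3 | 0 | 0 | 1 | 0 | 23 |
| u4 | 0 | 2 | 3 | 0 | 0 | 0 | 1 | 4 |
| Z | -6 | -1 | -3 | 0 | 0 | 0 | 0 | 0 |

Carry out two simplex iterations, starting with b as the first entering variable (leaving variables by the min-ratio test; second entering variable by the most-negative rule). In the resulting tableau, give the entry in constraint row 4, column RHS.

Ratio test on column b — row 1: 4/1 = 4; row 2: 21/3 = 7; row 3: 23/2 = 23/2; row 4: 4/2 = 2. Minimum is 2 at row 4 (u4 leaves); pivot element 2.
Divide row 4 by 2; eliminate column b from the other rows.
Second iteration: most negative Z-row entry is -6 in column a, so a enters.
Ratio test on column a — row 1: 2/3 = 2/3; row 2: 15/2 = 15/2; row 3: 19/1 = 19; row 4: entry 0 ≤ 0. Minimum is 2/3 at row 1 (u1 leaves); pivot element 3.
Divide row 1 by 3; eliminate column a from the other rows.
After both pivots, the entry at constraint row 4, column RHS is 2.

2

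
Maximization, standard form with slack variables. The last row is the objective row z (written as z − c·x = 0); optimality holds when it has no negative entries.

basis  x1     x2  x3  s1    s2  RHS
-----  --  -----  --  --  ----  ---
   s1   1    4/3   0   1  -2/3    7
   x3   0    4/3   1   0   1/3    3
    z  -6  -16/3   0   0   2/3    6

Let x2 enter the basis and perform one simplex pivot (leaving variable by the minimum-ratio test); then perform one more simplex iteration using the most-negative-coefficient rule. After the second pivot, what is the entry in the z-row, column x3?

Ratio test on column x2 — row 1: 7/(4/3) = 21/4; row 2: 3/(4/3) = 9/4. Minimum is 9/4 at row 2 (x3 leaves); pivot element 4/3.
Divide row 2 by 4/3; eliminate column x2 from the other rows.
Second iteration: most negative z-row entry is -6 in column x1, so x1 enters.
Ratio test on column x1 — row 1: 4/1 = 4; row 2: entry 0 ≤ 0. Minimum is 4 at row 1 (s1 leaves); pivot element 1.
Divide row 1 by 1; eliminate column x1 from the other rows.
After both pivots, the entry at the z-row, column x3 is -2.

-2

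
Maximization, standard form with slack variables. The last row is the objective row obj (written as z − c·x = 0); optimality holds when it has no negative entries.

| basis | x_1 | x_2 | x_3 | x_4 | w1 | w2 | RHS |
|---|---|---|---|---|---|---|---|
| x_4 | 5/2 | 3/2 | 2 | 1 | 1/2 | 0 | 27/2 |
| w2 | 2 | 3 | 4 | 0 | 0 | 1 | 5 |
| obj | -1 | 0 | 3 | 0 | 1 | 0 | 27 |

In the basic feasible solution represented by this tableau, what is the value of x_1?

0

x_1 is not in the basis, so in the current basic feasible solution x_1 = 0.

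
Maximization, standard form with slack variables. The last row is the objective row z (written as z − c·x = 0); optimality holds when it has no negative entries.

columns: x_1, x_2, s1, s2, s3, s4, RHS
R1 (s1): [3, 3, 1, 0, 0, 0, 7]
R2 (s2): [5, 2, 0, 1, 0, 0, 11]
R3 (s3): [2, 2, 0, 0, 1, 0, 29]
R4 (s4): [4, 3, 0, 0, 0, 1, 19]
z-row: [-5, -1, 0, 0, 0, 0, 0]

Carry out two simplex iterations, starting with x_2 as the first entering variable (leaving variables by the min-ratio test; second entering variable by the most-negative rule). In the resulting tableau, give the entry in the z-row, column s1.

-5/9

Ratio test on column x_2 — row 1: 7/3 = 7/3; row 2: 11/2 = 11/2; row 3: 29/2 = 29/2; row 4: 19/3 = 19/3. Minimum is 7/3 at row 1 (s1 leaves); pivot element 3.
Divide row 1 by 3; eliminate column x_2 from the other rows.
Second iteration: most negative z-row entry is -4 in column x_1, so x_1 enters.
Ratio test on column x_1 — row 1: (7/3)/1 = 7/3; row 2: (19/3)/3 = 19/9; row 3: entry 0 ≤ 0; row 4: 12/1 = 12. Minimum is 19/9 at row 2 (s2 leaves); pivot element 3.
Divide row 2 by 3; eliminate column x_1 from the other rows.
After both pivots, the entry at the z-row, column s1 is -5/9.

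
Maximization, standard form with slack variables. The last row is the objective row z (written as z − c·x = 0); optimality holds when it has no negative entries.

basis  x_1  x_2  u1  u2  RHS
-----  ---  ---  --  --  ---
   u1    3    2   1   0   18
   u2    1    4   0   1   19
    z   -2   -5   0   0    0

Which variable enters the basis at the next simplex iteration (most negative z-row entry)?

Negative z-row entries: x_1: -2, x_2: -5.
The most negative is -5 in column x_2, so x_2 enters.

x_2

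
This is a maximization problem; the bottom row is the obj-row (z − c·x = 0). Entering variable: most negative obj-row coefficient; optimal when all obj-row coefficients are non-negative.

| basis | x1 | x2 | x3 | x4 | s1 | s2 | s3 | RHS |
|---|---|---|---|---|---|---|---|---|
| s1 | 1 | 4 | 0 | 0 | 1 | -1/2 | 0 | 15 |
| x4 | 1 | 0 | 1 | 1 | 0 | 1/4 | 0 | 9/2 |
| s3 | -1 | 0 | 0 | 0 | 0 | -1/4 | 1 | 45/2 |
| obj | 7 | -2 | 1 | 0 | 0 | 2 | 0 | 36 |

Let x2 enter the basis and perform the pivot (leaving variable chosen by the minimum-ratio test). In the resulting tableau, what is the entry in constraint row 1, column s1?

1/4

Ratio test on column x2 — row 1: 15/4 = 15/4; row 2: entry 0 ≤ 0; row 3: entry 0 ≤ 0. Minimum is 15/4 at row 1 (s1 leaves); pivot element 4.
Divide row 1 by 4; eliminate column x2 from the other rows.
In the new row 1, the s1 entry is the old entry divided by the pivot: 1/4 = 1/4.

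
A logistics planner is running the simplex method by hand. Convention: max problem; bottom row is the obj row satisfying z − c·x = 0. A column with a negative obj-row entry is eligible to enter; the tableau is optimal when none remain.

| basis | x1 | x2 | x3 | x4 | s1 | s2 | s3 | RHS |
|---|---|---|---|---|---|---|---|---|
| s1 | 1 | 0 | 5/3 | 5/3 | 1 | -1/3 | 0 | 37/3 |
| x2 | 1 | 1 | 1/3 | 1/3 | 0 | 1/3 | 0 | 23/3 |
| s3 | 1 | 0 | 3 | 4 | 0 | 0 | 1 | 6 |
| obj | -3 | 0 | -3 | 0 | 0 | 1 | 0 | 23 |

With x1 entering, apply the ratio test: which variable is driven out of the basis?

Column x1 entries and ratios — s1: (37/3)/1 = 37/3; x2: (23/3)/1 = 23/3; s3: 6/1 = 6.
Smallest ratio is 6 in the row of s3, so s3 leaves.

s3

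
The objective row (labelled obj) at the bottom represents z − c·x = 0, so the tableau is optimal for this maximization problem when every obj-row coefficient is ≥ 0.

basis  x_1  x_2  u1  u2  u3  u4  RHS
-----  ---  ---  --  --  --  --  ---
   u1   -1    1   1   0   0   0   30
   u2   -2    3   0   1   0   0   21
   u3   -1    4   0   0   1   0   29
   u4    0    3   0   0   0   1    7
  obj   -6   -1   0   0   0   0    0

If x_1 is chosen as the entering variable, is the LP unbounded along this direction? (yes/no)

yes

Every constraint-row entry in column x_1 is ≤ 0, so increasing x_1 is unbounded.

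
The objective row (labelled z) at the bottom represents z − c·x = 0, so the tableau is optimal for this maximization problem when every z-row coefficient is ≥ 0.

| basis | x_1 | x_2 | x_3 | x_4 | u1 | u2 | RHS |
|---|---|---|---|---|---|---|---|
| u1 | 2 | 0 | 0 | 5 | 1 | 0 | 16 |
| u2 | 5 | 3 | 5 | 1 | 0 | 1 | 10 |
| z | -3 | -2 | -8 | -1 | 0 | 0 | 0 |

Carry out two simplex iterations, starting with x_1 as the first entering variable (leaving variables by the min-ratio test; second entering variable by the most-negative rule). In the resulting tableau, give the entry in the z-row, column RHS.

Ratio test on column x_1 — row 1: 16/2 = 8; row 2: 10/5 = 2. Minimum is 2 at row 2 (u2 leaves); pivot element 5.
Divide row 2 by 5; eliminate column x_1 from the other rows.
Second iteration: most negative z-row entry is -5 in column x_3, so x_3 enters.
Ratio test on column x_3 — row 1: entry -2 ≤ 0; row 2: 2/1 = 2. Minimum is 2 at row 2 (x_1 leaves); pivot element 1.
Divide row 2 by 1; eliminate column x_3 from the other rows.
After both pivots, the entry at the z-row, column RHS is 16.

16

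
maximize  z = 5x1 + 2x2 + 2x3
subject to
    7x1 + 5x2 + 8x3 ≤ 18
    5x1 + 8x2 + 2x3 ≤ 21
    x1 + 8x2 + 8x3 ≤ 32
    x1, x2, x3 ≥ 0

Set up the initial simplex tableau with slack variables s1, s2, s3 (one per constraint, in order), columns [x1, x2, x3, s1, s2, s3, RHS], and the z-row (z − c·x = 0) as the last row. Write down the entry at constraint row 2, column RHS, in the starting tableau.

The RHS of constraint 2 is b_2 = 21.

21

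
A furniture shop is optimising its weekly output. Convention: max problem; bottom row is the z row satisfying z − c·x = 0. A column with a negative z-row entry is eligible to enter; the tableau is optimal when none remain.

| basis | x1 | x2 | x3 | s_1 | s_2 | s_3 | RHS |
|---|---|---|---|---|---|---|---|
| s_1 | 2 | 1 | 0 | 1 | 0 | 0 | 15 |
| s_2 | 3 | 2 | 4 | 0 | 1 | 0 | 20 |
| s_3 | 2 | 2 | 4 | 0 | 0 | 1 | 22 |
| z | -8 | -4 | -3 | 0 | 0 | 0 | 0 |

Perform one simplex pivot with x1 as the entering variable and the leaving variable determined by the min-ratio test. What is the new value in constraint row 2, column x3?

Ratio test on column x1 — row 1: 15/2 = 15/2; row 2: 20/3 = 20/3; row 3: 22/2 = 11. Minimum is 20/3 at row 2 (s_2 leaves); pivot element 3.
Divide row 2 by 3; eliminate column x1 from the other rows.
In the new row 2, the x3 entry is the old entry divided by the pivot: 4/3 = 4/3.

4/3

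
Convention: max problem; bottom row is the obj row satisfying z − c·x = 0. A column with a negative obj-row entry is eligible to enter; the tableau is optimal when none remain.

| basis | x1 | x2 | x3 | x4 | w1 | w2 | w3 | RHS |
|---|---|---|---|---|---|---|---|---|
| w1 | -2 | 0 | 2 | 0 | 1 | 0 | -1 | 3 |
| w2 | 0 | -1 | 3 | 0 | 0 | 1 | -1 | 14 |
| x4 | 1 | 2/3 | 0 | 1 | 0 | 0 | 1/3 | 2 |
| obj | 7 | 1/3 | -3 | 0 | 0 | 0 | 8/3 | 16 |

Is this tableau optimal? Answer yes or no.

The obj-row has a negative entry -3 in column x3, so it is not optimal.

no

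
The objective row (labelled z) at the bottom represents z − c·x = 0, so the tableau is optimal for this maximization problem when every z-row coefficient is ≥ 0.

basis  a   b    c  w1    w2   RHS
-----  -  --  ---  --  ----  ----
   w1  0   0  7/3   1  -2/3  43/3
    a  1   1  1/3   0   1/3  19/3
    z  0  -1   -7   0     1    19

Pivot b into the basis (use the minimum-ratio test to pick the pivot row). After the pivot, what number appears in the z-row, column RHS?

Ratio test on column b — row 1: entry 0 ≤ 0; row 2: (19/3)/1 = 19/3. Minimum is 19/3 at row 2 (a leaves); pivot element 1.
Divide row 2 by 1; eliminate column b from the other rows.
z-row update in column RHS: 19 − (-1)·(19/3) = 76/3.

76/3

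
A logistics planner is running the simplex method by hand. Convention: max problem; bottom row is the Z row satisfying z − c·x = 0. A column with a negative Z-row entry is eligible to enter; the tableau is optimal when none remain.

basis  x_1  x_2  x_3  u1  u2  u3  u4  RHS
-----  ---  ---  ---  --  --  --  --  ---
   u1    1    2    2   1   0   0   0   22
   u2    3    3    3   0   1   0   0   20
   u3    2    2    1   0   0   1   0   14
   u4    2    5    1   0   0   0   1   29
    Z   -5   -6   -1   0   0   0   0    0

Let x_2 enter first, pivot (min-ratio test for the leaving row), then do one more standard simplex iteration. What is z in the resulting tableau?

Ratio test on column x_2 — row 1: 22/2 = 11; row 2: 20/3 = 20/3; row 3: 14/2 = 7; row 4: 29/5 = 29/5. Minimum is 29/5 at row 4 (u4 leaves); pivot element 5.
Pivot on row 4; the Z-row RHS becomes 0 − (-6)·(29/5) = 174/5.
Next entering variable (most negative Z-row entry -13/5): x_1.
Ratio test on column x_1 — row 1: (52/5)/(1/5) = 52; row 2: (13/5)/(9/5) = 13/9; row 3: (12/5)/(6/5) = 2; row 4: (29/5)/(2/5) = 29/2. Minimum is 13/9 at row 2 (u2 leaves); pivot element 9/5.
After the second pivot the Z-row RHS is 174/5 − (-13/5)·(13/9) = 347/9.

347/9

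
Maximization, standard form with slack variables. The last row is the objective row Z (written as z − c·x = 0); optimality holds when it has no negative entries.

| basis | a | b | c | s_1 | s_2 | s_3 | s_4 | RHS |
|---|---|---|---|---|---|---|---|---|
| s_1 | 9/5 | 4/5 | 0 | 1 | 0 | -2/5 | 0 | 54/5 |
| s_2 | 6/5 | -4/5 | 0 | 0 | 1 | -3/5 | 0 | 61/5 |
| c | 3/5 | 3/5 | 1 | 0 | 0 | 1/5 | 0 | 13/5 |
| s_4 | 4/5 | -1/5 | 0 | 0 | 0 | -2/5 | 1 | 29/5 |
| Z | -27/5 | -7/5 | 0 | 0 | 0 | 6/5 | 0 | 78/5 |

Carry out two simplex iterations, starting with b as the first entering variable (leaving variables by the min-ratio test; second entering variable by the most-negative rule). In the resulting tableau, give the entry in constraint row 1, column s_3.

Ratio test on column b — row 1: (54/5)/(4/5) = 27/2; row 2: entry -4/5 ≤ 0; row 3: (13/5)/(3/5) = 13/3; row 4: entry -1/5 ≤ 0. Minimum is 13/3 at row 3 (c leaves); pivot element 3/5.
Divide row 3 by 3/5; eliminate column b from the other rows.
Second iteration: most negative Z-row entry is -4 in column a, so a enters.
Ratio test on column a — row 1: (22/3)/1 = 22/3; row 2: (47/3)/2 = 47/6; row 3: (13/3)/1 = 13/3; row 4: (20/3)/1 = 20/3. Minimum is 13/3 at row 3 (b leaves); pivot element 1.
Divide row 3 by 1; eliminate column a from the other rows.
After both pivots, the entry at constraint row 1, column s_3 is -1.

-1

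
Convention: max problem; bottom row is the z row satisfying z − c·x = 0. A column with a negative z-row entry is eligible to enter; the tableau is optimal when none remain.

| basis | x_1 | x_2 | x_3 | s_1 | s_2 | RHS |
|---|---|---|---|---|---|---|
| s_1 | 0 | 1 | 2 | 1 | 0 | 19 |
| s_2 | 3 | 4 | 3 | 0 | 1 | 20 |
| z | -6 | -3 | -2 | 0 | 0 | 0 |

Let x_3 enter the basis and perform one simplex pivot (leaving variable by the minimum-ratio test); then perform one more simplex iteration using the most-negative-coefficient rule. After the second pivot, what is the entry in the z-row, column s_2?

2

Ratio test on column x_3 — row 1: 19/2 = 19/2; row 2: 20/3 = 20/3. Minimum is 20/3 at row 2 (s_2 leaves); pivot element 3.
Divide row 2 by 3; eliminate column x_3 from the other rows.
Second iteration: most negative z-row entry is -4 in column x_1, so x_1 enters.
Ratio test on column x_1 — row 1: entry -2 ≤ 0; row 2: (20/3)/1 = 20/3. Minimum is 20/3 at row 2 (x_3 leaves); pivot element 1.
Divide row 2 by 1; eliminate column x_1 from the other rows.
After both pivots, the entry at the z-row, column s_2 is 2.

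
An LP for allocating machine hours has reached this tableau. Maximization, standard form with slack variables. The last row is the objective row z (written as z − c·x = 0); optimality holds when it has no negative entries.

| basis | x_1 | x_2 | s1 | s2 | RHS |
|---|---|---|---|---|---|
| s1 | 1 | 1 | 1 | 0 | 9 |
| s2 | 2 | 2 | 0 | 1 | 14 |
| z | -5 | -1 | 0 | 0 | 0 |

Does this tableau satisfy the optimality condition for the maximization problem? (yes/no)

The z-row has a negative entry -5 in column x_1, so it is not optimal.

no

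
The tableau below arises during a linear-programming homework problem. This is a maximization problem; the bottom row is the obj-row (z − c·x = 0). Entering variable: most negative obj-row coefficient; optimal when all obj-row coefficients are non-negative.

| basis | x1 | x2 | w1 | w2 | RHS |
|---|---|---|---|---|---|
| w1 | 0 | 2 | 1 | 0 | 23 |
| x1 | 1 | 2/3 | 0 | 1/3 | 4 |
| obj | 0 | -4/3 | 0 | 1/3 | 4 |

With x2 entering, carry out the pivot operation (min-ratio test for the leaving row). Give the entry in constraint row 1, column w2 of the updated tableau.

-1

Ratio test on column x2 — row 1: 23/2 = 23/2; row 2: 4/(2/3) = 6. Minimum is 6 at row 2 (x1 leaves); pivot element 2/3.
Divide row 2 by 2/3; eliminate column x2 from the other rows.
Row 1 update in column w2: 0 − 2·(1/2) = -1.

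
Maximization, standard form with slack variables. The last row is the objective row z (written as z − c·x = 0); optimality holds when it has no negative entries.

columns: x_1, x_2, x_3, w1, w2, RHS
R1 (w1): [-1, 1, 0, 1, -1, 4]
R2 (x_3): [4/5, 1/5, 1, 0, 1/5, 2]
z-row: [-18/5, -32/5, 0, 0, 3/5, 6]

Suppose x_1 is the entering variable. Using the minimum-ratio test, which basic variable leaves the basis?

x_3

Column x_1 entries and ratios — w1: -1 ≤ 0, skip; x_3: 2/(4/5) = 5/2.
Smallest ratio is 5/2 in the row of x_3, so x_3 leaves.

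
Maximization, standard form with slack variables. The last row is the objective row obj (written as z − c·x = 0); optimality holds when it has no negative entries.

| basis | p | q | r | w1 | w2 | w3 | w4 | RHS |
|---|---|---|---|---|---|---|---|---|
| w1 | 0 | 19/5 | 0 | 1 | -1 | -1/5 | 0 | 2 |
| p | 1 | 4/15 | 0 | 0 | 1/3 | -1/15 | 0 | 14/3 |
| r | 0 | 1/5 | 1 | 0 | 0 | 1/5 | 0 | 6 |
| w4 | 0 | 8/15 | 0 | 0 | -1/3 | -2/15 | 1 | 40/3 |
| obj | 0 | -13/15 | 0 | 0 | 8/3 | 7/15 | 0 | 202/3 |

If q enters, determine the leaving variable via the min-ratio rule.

Column q entries and ratios — w1: 2/(19/5) = 10/19; p: (14/3)/(4/15) = 35/2; r: 6/(1/5) = 30; w4: (40/3)/(8/15) = 25.
Smallest ratio is 10/19 in the row of w1, so w1 leaves.

w1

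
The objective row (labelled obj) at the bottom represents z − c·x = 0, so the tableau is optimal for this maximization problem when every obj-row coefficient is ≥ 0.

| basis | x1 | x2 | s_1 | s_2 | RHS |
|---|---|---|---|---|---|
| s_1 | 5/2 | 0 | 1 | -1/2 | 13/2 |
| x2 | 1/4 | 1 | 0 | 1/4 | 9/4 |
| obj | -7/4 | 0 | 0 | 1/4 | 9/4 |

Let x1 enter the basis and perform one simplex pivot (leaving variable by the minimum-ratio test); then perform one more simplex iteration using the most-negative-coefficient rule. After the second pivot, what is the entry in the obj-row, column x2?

1/3

Ratio test on column x1 — row 1: (13/2)/(5/2) = 13/5; row 2: (9/4)/(1/4) = 9. Minimum is 13/5 at row 1 (s_1 leaves); pivot element 5/2.
Divide row 1 by 5/2; eliminate column x1 from the other rows.
Second iteration: most negative obj-row entry is -1/10 in column s_2, so s_2 enters.
Ratio test on column s_2 — row 1: entry -1/5 ≤ 0; row 2: (8/5)/(3/10) = 16/3. Minimum is 16/3 at row 2 (x2 leaves); pivot element 3/10.
Divide row 2 by 3/10; eliminate column s_2 from the other rows.
After both pivots, the entry at the obj-row, column x2 is 1/3.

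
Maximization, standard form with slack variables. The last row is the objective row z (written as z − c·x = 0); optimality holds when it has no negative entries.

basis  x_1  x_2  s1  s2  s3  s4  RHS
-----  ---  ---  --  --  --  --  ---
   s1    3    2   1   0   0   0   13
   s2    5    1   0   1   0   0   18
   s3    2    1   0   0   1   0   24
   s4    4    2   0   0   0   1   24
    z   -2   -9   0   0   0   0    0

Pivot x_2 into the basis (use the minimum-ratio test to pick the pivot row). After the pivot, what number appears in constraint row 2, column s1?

-1/2

Ratio test on column x_2 — row 1: 13/2 = 13/2; row 2: 18/1 = 18; row 3: 24/1 = 24; row 4: 24/2 = 12. Minimum is 13/2 at row 1 (s1 leaves); pivot element 2.
Divide row 1 by 2; eliminate column x_2 from the other rows.
Row 2 update in column s1: 0 − 1·(1/2) = -1/2.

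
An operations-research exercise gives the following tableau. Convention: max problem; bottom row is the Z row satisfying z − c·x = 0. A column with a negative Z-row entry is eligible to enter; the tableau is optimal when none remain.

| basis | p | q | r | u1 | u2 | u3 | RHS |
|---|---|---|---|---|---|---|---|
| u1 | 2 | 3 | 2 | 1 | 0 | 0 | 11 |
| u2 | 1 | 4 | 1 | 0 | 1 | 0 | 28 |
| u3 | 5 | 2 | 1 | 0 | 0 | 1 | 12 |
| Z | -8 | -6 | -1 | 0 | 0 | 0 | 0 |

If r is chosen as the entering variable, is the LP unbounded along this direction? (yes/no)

no

Column r has positive entries in row(s) 1, 2, 3, so the ratio test bounds it — not unbounded.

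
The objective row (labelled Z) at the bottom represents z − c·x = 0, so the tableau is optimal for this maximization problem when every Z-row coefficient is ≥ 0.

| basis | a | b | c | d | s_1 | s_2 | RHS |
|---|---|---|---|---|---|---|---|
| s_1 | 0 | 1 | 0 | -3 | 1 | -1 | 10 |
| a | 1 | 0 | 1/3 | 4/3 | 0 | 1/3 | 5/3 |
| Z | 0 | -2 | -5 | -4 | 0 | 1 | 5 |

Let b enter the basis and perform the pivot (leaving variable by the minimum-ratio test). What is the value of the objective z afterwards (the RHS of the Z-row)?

25

Ratio test on column b — row 1: 10/1 = 10; row 2: entry 0 ≤ 0. Minimum is 10 at row 1 (s_1 leaves); pivot element 1.
Pivot on row 1; the Z-row RHS becomes 5 − (-2)·10 = 25.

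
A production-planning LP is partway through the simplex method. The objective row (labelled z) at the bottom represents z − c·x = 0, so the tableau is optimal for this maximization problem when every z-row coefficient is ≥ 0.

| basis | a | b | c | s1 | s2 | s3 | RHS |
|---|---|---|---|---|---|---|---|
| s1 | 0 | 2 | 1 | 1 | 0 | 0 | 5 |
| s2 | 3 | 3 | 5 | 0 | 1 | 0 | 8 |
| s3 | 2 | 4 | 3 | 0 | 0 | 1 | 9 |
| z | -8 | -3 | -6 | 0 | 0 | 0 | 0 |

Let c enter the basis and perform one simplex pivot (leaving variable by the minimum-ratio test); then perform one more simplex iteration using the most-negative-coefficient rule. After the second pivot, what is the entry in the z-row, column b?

Ratio test on column c — row 1: 5/1 = 5; row 2: 8/5 = 8/5; row 3: 9/3 = 3. Minimum is 8/5 at row 2 (s2 leaves); pivot element 5.
Divide row 2 by 5; eliminate column c from the other rows.
Second iteration: most negative z-row entry is -22/5 in column a, so a enters.
Ratio test on column a — row 1: entry -3/5 ≤ 0; row 2: (8/5)/(3/5) = 8/3; row 3: (21/5)/(1/5) = 21. Minimum is 8/3 at row 2 (c leaves); pivot element 3/5.
Divide row 2 by 3/5; eliminate column a from the other rows.
After both pivots, the entry at the z-row, column b is 5.

5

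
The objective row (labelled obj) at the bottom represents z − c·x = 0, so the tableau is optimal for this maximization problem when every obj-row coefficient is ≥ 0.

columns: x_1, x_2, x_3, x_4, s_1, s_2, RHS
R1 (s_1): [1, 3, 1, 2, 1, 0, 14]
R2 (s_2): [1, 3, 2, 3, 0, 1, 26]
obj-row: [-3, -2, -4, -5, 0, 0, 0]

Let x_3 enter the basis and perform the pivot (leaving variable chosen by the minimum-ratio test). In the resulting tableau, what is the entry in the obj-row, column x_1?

-1

Ratio test on column x_3 — row 1: 14/1 = 14; row 2: 26/2 = 13. Minimum is 13 at row 2 (s_2 leaves); pivot element 2.
Divide row 2 by 2; eliminate column x_3 from the other rows.
obj-row update in column x_1: -3 − (-4)·(1/2) = -1.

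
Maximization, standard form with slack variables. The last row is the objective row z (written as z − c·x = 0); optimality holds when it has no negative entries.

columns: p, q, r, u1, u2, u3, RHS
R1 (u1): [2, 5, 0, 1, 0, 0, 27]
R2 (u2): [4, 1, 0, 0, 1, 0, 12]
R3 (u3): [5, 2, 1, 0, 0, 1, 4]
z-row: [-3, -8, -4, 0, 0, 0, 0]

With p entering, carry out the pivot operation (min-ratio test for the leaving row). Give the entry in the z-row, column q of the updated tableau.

-34/5

Ratio test on column p — row 1: 27/2 = 27/2; row 2: 12/4 = 3; row 3: 4/5 = 4/5. Minimum is 4/5 at row 3 (u3 leaves); pivot element 5.
Divide row 3 by 5; eliminate column p from the other rows.
z-row update in column q: -8 − (-3)·(2/5) = -34/5.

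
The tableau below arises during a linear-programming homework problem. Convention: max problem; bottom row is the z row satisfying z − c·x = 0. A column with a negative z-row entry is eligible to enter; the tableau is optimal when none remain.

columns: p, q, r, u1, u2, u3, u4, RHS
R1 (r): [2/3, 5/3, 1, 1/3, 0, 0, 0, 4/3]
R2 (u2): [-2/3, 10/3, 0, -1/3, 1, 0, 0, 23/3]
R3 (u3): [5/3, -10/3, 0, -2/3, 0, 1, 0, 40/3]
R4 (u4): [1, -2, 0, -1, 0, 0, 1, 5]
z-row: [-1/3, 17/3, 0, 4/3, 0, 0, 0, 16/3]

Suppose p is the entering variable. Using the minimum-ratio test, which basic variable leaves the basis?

r

Column p entries and ratios — r: (4/3)/(2/3) = 2; u2: -2/3 ≤ 0, skip; u3: (40/3)/(5/3) = 8; u4: 5/1 = 5.
Smallest ratio is 2 in the row of r, so r leaves.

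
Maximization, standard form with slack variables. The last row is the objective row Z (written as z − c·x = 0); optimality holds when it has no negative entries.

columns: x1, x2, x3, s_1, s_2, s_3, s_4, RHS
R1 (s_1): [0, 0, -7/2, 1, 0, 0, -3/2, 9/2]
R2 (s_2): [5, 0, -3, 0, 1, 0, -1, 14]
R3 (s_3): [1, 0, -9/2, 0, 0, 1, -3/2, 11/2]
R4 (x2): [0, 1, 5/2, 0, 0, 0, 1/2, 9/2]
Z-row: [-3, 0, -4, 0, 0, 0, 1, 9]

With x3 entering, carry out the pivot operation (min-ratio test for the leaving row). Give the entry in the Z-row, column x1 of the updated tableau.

-3

Ratio test on column x3 — row 1: entry -7/2 ≤ 0; row 2: entry -3 ≤ 0; row 3: entry -9/2 ≤ 0; row 4: (9/2)/(5/2) = 9/5. Minimum is 9/5 at row 4 (x2 leaves); pivot element 5/2.
Divide row 4 by 5/2; eliminate column x3 from the other rows.
Z-row update in column x1: -3 − (-4)·0 = -3.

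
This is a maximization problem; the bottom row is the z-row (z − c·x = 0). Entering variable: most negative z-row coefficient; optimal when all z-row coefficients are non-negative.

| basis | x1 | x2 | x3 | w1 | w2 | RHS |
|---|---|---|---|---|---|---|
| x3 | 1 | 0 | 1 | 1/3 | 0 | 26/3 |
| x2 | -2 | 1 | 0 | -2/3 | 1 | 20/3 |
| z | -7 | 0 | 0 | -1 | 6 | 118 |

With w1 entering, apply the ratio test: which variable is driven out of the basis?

Column w1 entries and ratios — x3: (26/3)/(1/3) = 26; x2: -2/3 ≤ 0, skip.
Smallest ratio is 26 in the row of x3, so x3 leaves.

x3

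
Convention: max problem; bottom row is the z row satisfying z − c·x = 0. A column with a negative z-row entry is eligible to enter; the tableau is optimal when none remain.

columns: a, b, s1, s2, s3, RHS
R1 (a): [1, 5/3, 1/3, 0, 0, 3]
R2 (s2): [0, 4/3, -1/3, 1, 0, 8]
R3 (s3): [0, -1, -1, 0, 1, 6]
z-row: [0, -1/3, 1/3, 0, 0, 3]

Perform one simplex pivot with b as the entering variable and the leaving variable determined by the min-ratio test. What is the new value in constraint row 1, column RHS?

Ratio test on column b — row 1: 3/(5/3) = 9/5; row 2: 8/(4/3) = 6; row 3: entry -1 ≤ 0. Minimum is 9/5 at row 1 (a leaves); pivot element 5/3.
Divide row 1 by 5/3; eliminate column b from the other rows.
In the new row 1, the RHS entry is the old entry divided by the pivot: 3/(5/3) = 9/5.

9/5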